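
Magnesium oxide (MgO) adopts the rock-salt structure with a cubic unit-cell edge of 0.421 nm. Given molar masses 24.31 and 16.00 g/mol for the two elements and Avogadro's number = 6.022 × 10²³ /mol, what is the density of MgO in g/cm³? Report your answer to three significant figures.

The rock-salt structure contains Z = 4 formula units per cell; M(MgO) = 24.31 + 16.00 = 40.31 g/mol.
a³ = (4.210 × 10^-8 cm)³ = 7.462 × 10^-23 cm³.
ρ = 4 × 40.31 / (6.022 × 10²³ × 7.462 × 10^-23) = 3.588 g/cm³.

3.59 g/cm³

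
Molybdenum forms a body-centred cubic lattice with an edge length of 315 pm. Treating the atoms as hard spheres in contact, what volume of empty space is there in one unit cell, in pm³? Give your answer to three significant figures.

1.00 × 10^7 pm³

In a BCC lattice atoms touch along the body diagonal, so √3·a = 4r, so r = 0.4330a = 136.4 pm.
V_cell = a³ = 3.126 × 10^7 pm³; V_atoms = 2 × (4/3)πr³ = 2.126 × 10^7 pm³.
Empty space = 3.126 × 10^7 − 2.126 × 10^7 = 1.00 × 10^7 pm³.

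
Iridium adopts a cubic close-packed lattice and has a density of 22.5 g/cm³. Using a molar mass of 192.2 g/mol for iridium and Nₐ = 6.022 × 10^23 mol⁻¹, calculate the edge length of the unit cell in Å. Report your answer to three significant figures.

3.84 Å

With Z = 4 atoms per FCC cell, a³ = Z·M/(N_A·ρ) = 4 × 192.2 / (6.022 × 10²³ × 22.50 g/cm³) = 5.674 × 10^-23 cm³.
a = (5.674 × 10^-23)^(1/3) = 3.843 × 10^-8 cm = 3.84 Å.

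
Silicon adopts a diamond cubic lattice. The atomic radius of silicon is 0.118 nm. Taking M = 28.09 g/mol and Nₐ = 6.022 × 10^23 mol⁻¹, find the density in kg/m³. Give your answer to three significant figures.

2300 kg/m³

In a diamond cubic lattice, nearest neighbors lie along the body diagonal with √3·a = 8r, giving a = 0.5450 nm = 5.450 × 10^-8 cm.
With Z = 8, ρ = Z·M/(N_A·a³) = 8 × 28.09 / (6.022 × 10²³ × 1.619 × 10^-22) = 2.305 g/cm³ = 2300 kg/m³.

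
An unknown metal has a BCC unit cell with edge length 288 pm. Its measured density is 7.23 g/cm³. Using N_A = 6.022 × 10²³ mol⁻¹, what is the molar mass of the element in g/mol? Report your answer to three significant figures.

52.0 g/mol

A BCC cell has Z = 2 atoms; a = 2.880 × 10^-8 cm.
M = ρ·N_A·a³/Z = 7.23 × 6.022 × 10²³ × 2.389 × 10^-23 / 2 = 52.0 g/mol.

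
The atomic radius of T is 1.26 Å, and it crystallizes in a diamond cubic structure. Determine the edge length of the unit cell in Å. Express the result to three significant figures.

5.82 Å

In a diamond cubic lattice, nearest neighbors lie along the body diagonal with √3·a = 8r.
a = 8r/√3 = 8 × 1.26 / 1.7321 = 5.82 Å.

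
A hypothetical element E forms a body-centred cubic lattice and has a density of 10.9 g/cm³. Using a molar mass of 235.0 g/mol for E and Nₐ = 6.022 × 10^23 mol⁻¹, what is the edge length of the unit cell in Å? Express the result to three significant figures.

4.15 Å

With Z = 2 atoms per BCC cell, a³ = Z·M/(N_A·ρ) = 2 × 235.0 / (6.022 × 10²³ × 10.90 g/cm³) = 7.160 × 10^-23 cm³.
a = (7.160 × 10^-23)^(1/3) = 4.153 × 10^-8 cm = 4.15 Å.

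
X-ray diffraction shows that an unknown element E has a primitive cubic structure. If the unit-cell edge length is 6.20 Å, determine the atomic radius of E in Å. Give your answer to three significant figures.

3.10 Å

In a simple cubic lattice, atoms touch along the cell edge, so a = 2r.
r = a/2 = 6.20/2 = 3.10 Å.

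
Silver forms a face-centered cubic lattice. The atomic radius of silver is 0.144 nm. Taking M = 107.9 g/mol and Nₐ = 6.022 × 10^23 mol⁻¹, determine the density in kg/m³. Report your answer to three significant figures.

In an FCC lattice, atoms touch along the face diagonal, so √2·a = 4r, giving a = 0.4073 nm = 4.073 × 10^-8 cm.
With Z = 4, ρ = Z·M/(N_A·a³) = 4 × 107.9 / (6.022 × 10²³ × 6.757 × 10^-23) = 10.61 g/cm³ = 10600 kg/m³.

10600 kg/m³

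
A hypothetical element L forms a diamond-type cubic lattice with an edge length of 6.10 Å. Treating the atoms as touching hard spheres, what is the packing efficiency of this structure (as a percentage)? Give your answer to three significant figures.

34.0%

In a diamond cubic lattice nearest neighbors lie along the body diagonal with √3·a = 8r, so r = 0.2165a = 1.321 Å.
Packing fraction = Z·(4/3)πr³ / a³ = 8 × (4/3)π × (1.321)³ / (6.10)³ = 0.3401 = 34.0%.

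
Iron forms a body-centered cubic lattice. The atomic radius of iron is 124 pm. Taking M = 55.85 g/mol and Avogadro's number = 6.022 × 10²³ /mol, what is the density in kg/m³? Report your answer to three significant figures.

In a BCC lattice, atoms touch along the body diagonal, so √3·a = 4r, giving a = 286.4 pm = 2.864 × 10^-8 cm.
With Z = 2, ρ = Z·M/(N_A·a³) = 2 × 55.85 / (6.022 × 10²³ × 2.348 × 10^-23) = 7.899 g/cm³ = 7900 kg/m³.

7900 kg/m³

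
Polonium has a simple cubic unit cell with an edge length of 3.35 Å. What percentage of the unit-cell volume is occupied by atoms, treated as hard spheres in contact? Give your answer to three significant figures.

52.4%

In a simple cubic lattice atoms touch along the cell edge, so a = 2r, so r = 0.5000a = 1.675 Å.
Packing fraction = Z·(4/3)πr³ / a³ = 1 × (4/3)π × (1.675)³ / (3.35)³ = 0.5236 = 52.4%.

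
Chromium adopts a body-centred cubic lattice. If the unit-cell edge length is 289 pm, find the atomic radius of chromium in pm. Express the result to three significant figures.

125 pm

In a BCC lattice, atoms touch along the body diagonal, so √3·a = 4r.
r = √3·a/4 = 1.7321 × 289 / 4 = 125 pm.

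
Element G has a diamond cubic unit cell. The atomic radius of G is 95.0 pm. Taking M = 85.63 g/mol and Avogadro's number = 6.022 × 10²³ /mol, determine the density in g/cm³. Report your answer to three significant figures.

13.5 g/cm³

In a diamond cubic lattice, nearest neighbors lie along the body diagonal with √3·a = 8r, giving a = 438.8 pm = 4.388 × 10^-8 cm.
With Z = 8, ρ = Z·M/(N_A·a³) = 8 × 85.63 / (6.022 × 10²³ × 8.448 × 10^-23) = 13.47 g/cm³.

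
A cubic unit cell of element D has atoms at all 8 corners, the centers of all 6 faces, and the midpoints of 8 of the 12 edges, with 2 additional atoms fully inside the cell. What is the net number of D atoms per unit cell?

Corner atoms are shared by 8 cells (1/8 each), face atoms by 2 (1/2 each), edge atoms by 4 (1/4 each), interior atoms are unshared.
Net atoms = 8 × 1/8 + 6 × 1/2 + 8 × 1/4 + 2 = 1 + 3 + 2 + 2 = 8.

8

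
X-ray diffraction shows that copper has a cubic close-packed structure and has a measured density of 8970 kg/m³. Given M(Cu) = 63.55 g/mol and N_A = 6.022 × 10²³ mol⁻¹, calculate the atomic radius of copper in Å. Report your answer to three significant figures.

For an FCC cell (Z = 4), a³ = Z·M/(N_A·ρ) = 4 × 63.55 / (6.022 × 10²³ × 8.970) = 4.706 × 10^-23 cm³, so a = 3.610 × 10^-8 cm = 3.610 Å.
Atoms touch along the face diagonal, so √2·a = 4r, so r = 0.3536 × a = 1.28 Å.

1.28 Å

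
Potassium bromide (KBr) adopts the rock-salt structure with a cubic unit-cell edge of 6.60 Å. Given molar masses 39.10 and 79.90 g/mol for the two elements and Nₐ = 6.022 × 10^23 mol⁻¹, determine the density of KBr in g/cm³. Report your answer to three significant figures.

The rock-salt structure contains Z = 4 formula units per cell; M(KBr) = 39.10 + 79.90 = 119.0 g/mol.
a³ = (6.600 × 10^-8 cm)³ = 2.875 × 10^-22 cm³.
ρ = 4 × 119.0 / (6.022 × 10²³ × 2.875 × 10^-22) = 2.749 g/cm³.

2.75 g/cm³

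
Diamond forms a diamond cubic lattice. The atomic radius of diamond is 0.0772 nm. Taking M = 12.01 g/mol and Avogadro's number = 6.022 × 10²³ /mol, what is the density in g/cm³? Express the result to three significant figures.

In a diamond cubic lattice, nearest neighbors lie along the body diagonal with √3·a = 8r, giving a = 0.3566 nm = 3.566 × 10^-8 cm.
With Z = 8, ρ = Z·M/(N_A·a³) = 8 × 12.01 / (6.022 × 10²³ × 4.534 × 10^-23) = 3.519 g/cm³.

3.52 g/cm³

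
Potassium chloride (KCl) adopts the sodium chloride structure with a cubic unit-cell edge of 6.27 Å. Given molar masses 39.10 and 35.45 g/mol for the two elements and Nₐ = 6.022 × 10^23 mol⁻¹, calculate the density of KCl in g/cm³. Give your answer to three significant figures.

The sodium chloride structure contains Z = 4 formula units per cell; M(KCl) = 39.10 + 35.45 = 74.55 g/mol.
a³ = (6.270 × 10^-8 cm)³ = 2.465 × 10^-22 cm³.
ρ = 4 × 74.55 / (6.022 × 10²³ × 2.465 × 10^-22) = 2.009 g/cm³.

2.01 g/cm³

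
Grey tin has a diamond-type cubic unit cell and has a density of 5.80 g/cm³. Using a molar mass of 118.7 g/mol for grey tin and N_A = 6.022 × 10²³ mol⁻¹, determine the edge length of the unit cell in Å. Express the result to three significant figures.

With Z = 8 atoms per diamond cubic cell, a³ = Z·M/(N_A·ρ) = 8 × 118.7 / (6.022 × 10²³ × 5.800 g/cm³) = 2.719 × 10^-22 cm³.
a = (2.719 × 10^-22)^(1/3) = 6.478 × 10^-8 cm = 6.48 Å.

6.48 Å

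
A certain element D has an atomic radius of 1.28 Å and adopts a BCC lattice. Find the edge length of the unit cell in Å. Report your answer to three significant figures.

2.96 Å

In a BCC lattice, atoms touch along the body diagonal, so √3·a = 4r.
a = 4r/√3 = 4 × 1.28 / 1.7321 = 2.96 Å.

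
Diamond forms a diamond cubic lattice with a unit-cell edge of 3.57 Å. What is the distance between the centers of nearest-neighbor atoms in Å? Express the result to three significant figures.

1.55 Å

In a diamond cubic structure, nearest neighbors lie along the body diagonal with √3·a = 8r; the nearest-neighbor distance equals 2r = 0.4330·a.
d = 0.4330 × 3.57 = 1.55 Å.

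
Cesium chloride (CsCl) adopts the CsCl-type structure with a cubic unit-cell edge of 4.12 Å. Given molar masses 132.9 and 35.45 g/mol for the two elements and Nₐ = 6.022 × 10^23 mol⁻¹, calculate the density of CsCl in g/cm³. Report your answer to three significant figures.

The CsCl-type structure contains Z = 1 formula unit per cell; M(CsCl) = 132.9 + 35.45 = 168.35 g/mol.
a³ = (4.120 × 10^-8 cm)³ = 6.993 × 10^-23 cm³.
ρ = 1 × 168.35 / (6.022 × 10²³ × 6.993 × 10^-23) = 3.997 g/cm³.

4.00 g/cm³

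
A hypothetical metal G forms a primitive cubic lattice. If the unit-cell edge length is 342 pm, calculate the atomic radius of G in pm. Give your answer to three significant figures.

171 pm

In a simple cubic lattice, atoms touch along the cell edge, so a = 2r.
r = a/2 = 342/2 = 171 pm.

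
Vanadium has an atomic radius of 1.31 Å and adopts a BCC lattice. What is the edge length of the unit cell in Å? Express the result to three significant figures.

In a BCC lattice, atoms touch along the body diagonal, so √3·a = 4r.
a = 4r/√3 = 4 × 1.31 / 1.7321 = 3.03 Å.

3.03 Å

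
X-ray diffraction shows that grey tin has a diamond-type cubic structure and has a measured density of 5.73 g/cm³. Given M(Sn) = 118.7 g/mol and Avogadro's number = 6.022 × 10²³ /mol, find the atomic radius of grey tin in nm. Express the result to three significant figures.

For a diamond cubic cell (Z = 8), a³ = Z·M/(N_A·ρ) = 8 × 118.7 / (6.022 × 10²³ × 5.730) = 2.752 × 10^-22 cm³, so a = 6.505 × 10^-8 cm = 0.6505 nm.
Nearest neighbors lie along the body diagonal with √3·a = 8r, so r = 0.2165 × a = 0.141 nm.

0.141 nm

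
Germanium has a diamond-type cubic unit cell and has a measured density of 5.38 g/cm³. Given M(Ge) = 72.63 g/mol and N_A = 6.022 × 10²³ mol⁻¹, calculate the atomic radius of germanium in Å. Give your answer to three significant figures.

1.22 Å

For a diamond cubic cell (Z = 8), a³ = Z·M/(N_A·ρ) = 8 × 72.63 / (6.022 × 10²³ × 5.380) = 1.793 × 10^-22 cm³, so a = 5.639 × 10^-8 cm = 5.639 Å.
Nearest neighbors lie along the body diagonal with √3·a = 8r, so r = 0.2165 × a = 1.22 Å.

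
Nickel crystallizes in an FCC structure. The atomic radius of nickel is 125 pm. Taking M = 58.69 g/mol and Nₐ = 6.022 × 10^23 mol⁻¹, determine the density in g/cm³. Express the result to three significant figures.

8.82 g/cm³

In an FCC lattice, atoms touch along the face diagonal, so √2·a = 4r, giving a = 353.6 pm = 3.536 × 10^-8 cm.
With Z = 4, ρ = Z·M/(N_A·a³) = 4 × 58.69 / (6.022 × 10²³ × 4.419 × 10^-23) = 8.821 g/cm³.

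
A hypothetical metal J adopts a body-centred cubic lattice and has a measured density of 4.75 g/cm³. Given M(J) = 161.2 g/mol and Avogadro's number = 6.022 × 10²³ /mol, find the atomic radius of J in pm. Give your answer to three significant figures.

209 pm

For a BCC cell (Z = 2), a³ = Z·M/(N_A·ρ) = 2 × 161.2 / (6.022 × 10²³ × 4.750) = 1.127 × 10^-22 cm³, so a = 4.830 × 10^-8 cm = 483.0 pm.
Atoms touch along the body diagonal, so √3·a = 4r, so r = 0.4330 × a = 209 pm.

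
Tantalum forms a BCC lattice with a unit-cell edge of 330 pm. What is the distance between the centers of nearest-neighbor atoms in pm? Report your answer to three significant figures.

In a BCC structure, atoms touch along the body diagonal, so √3·a = 4r; the nearest-neighbor distance equals 2r = 0.8660·a.
d = 0.8660 × 330 = 286 pm.

286 pm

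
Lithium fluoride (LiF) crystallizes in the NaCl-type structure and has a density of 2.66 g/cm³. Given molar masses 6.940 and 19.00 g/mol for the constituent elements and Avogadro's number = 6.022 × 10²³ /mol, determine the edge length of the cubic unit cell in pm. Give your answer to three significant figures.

402 pm

M(LiF) = 25.94 g/mol; Z = 4 formula units per cell.
a³ = Z·M/(N_A·ρ) = 4 × 25.94 / (6.022 × 10²³ × 2.66) = 6.478 × 10^-23 cm³, so a = 4.016 × 10^-8 cm = 402 pm.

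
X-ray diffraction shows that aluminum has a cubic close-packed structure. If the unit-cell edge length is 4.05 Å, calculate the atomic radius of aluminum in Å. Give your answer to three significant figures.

In an FCC lattice, atoms touch along the face diagonal, so √2·a = 4r.
r = √2·a/4 = 1.4142 × 4.05 / 4 = 1.43 Å.

1.43 Å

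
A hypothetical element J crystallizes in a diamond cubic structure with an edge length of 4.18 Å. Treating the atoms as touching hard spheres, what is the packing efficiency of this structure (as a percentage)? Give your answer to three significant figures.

In a diamond cubic lattice nearest neighbors lie along the body diagonal with √3·a = 8r, so r = 0.2165a = 0.9050 Å.
Packing fraction = Z·(4/3)πr³ / a³ = 8 × (4/3)π × (0.9050)³ / (4.18)³ = 0.3401 = 34.0%.

34.0%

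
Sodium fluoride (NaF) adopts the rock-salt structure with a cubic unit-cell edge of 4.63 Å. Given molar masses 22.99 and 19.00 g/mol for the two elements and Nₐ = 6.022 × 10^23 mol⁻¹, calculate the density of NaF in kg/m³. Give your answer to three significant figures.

2810 kg/m³

The rock-salt structure contains Z = 4 formula units per cell; M(NaF) = 22.99 + 19.00 = 41.99 g/mol.
a³ = (4.630 × 10^-8 cm)³ = 9.925 × 10^-23 cm³.
ρ = 4 × 41.99 / (6.022 × 10²³ × 9.925 × 10^-23) = 2.810 g/cm³ = 2810 kg/m³.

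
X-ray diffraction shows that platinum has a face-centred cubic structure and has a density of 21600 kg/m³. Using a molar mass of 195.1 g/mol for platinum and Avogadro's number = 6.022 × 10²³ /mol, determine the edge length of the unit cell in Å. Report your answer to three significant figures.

With Z = 4 atoms per FCC cell, a³ = Z·M/(N_A·ρ) = 4 × 195.1 / (6.022 × 10²³ × 21.60 g/cm³) = 6.000 × 10^-23 cm³.
a = (6.000 × 10^-23)^(1/3) = 3.915 × 10^-8 cm = 3.91 Å.

3.91 Å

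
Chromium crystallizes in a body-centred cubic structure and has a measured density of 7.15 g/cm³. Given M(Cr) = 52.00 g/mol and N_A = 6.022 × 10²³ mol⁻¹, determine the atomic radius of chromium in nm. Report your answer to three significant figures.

For a BCC cell (Z = 2), a³ = Z·M/(N_A·ρ) = 2 × 52.00 / (6.022 × 10²³ × 7.150) = 2.415 × 10^-23 cm³, so a = 2.891 × 10^-8 cm = 0.2891 nm.
Atoms touch along the body diagonal, so √3·a = 4r, so r = 0.4330 × a = 0.125 nm.

0.125 nm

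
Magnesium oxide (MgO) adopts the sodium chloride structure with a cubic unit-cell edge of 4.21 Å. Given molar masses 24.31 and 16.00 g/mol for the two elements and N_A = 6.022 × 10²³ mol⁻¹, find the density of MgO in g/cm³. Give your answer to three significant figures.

3.59 g/cm³

The sodium chloride structure contains Z = 4 formula units per cell; M(MgO) = 24.31 + 16.00 = 40.31 g/mol.
a³ = (4.210 × 10^-8 cm)³ = 7.462 × 10^-23 cm³.
ρ = 4 × 40.31 / (6.022 × 10²³ × 7.462 × 10^-23) = 3.588 g/cm³.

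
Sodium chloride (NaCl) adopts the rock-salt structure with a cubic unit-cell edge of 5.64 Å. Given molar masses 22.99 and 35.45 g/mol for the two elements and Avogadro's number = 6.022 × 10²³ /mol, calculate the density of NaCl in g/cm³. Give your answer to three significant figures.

The rock-salt structure contains Z = 4 formula units per cell; M(NaCl) = 22.99 + 35.45 = 58.44 g/mol.
a³ = (5.640 × 10^-8 cm)³ = 1.794 × 10^-22 cm³.
ρ = 4 × 58.44 / (6.022 × 10²³ × 1.794 × 10^-22) = 2.164 g/cm³.

2.16 g/cm³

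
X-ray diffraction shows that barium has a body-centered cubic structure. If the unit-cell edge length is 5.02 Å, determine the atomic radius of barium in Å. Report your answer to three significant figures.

2.17 Å

In a BCC lattice, atoms touch along the body diagonal, so √3·a = 4r.
r = √3·a/4 = 1.7321 × 5.02 / 4 = 2.17 Å.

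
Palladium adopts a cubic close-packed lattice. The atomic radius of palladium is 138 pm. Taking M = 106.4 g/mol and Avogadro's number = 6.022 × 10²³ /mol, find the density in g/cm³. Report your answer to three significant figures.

In an FCC lattice, atoms touch along the face diagonal, so √2·a = 4r, giving a = 390.3 pm = 3.903 × 10^-8 cm.
With Z = 4, ρ = Z·M/(N_A·a³) = 4 × 106.4 / (6.022 × 10²³ × 5.947 × 10^-23) = 11.88 g/cm³.

11.9 g/cm³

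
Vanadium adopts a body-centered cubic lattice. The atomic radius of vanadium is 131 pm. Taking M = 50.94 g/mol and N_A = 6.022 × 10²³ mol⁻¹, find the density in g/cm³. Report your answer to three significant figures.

In a BCC lattice, atoms touch along the body diagonal, so √3·a = 4r, giving a = 302.5 pm = 3.025 × 10^-8 cm.
With Z = 2, ρ = Z·M/(N_A·a³) = 2 × 50.94 / (6.022 × 10²³ × 2.769 × 10^-23) = 6.110 g/cm³.

6.11 g/cm³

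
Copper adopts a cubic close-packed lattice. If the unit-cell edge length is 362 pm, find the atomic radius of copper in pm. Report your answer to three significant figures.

In an FCC lattice, atoms touch along the face diagonal, so √2·a = 4r.
r = √2·a/4 = 1.4142 × 362 / 4 = 128 pm.

128 pm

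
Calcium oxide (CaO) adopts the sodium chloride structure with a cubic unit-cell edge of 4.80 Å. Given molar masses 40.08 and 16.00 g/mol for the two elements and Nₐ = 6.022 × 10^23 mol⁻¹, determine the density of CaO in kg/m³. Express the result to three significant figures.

3370 kg/m³

The sodium chloride structure contains Z = 4 formula units per cell; M(CaO) = 40.08 + 16.00 = 56.08 g/mol.
a³ = (4.800 × 10^-8 cm)³ = 1.106 × 10^-22 cm³.
ρ = 4 × 56.08 / (6.022 × 10²³ × 1.106 × 10^-22) = 3.368 g/cm³ = 3370 kg/m³.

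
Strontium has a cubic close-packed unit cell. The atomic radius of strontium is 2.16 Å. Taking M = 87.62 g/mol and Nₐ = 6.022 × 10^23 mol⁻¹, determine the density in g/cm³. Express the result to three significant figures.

2.55 g/cm³

In an FCC lattice, atoms touch along the face diagonal, so √2·a = 4r, giving a = 6.109 Å = 6.109 × 10^-8 cm.
With Z = 4, ρ = Z·M/(N_A·a³) = 4 × 87.62 / (6.022 × 10²³ × 2.280 × 10^-22) = 2.552 g/cm³.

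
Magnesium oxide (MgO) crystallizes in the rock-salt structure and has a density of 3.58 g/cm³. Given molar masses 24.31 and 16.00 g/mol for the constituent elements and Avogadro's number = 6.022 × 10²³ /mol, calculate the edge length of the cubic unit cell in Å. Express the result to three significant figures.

M(MgO) = 40.31 g/mol; Z = 4 formula units per cell.
a³ = Z·M/(N_A·ρ) = 4 × 40.31 / (6.022 × 10²³ × 3.58) = 7.479 × 10^-23 cm³, so a = 4.213 × 10^-8 cm = 4.21 Å.

4.21 Å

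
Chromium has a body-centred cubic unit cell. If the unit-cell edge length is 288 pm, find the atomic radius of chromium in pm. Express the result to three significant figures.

125 pm

In a BCC lattice, atoms touch along the body diagonal, so √3·a = 4r.
r = √3·a/4 = 1.7321 × 288 / 4 = 125 pm.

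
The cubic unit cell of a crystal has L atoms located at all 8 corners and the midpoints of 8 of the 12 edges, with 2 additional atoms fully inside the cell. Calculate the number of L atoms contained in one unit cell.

5

Corner atoms are shared by 8 cells (1/8 each), edge atoms by 4 (1/4 each), interior atoms are unshared.
Net atoms = 8 × 1/8 + 8 × 1/4 + 2 = 1 + 2 + 2 = 5.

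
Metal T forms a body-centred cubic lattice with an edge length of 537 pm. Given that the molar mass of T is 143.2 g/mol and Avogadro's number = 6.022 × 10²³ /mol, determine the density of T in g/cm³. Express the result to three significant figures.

3.07 g/cm³

A BCC unit cell contains Z = 2 atoms.
Cell volume: a³ = (537 pm)³ = (5.370 × 10^-8 cm)³ = 1.549 × 10^-22 cm³.
ρ = Z·M/(N_A·a³) = 2 × 143.2 / (6.022 × 10²³ × 1.549 × 10^-22) = 3.071 g/cm³.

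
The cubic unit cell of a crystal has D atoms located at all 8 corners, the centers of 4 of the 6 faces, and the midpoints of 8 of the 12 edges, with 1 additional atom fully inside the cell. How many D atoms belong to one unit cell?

Corner atoms are shared by 8 cells (1/8 each), face atoms by 2 (1/2 each), edge atoms by 4 (1/4 each), interior atoms are unshared.
Net atoms = 8 × 1/8 + 4 × 1/2 + 8 × 1/4 + 1 = 1 + 2 + 2 + 1 = 6.

6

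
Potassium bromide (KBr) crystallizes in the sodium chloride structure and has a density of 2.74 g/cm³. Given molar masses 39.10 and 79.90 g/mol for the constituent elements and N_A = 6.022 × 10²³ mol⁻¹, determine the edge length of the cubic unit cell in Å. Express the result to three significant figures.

M(KBr) = 119.0 g/mol; Z = 4 formula units per cell.
a³ = Z·M/(N_A·ρ) = 4 × 119.0 / (6.022 × 10²³ × 2.74) = 2.885 × 10^-22 cm³, so a = 6.608 × 10^-8 cm = 6.61 Å.

6.61 Å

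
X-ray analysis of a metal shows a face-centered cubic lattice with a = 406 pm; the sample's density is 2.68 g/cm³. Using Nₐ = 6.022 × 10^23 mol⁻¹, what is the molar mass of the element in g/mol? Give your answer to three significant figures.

An FCC cell has Z = 4 atoms; a = 4.060 × 10^-8 cm.
M = ρ·N_A·a³/Z = 2.68 × 6.022 × 10²³ × 6.692 × 10^-23 / 4 = 27.0 g/mol.

27.0 g/mol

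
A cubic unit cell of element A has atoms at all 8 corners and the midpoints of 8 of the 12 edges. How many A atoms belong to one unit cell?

3

Corner atoms are shared by 8 cells (1/8 each), edge atoms by 4 (1/4 each).
Net atoms = 8 × 1/8 + 8 × 1/4 = 1 + 2 = 3.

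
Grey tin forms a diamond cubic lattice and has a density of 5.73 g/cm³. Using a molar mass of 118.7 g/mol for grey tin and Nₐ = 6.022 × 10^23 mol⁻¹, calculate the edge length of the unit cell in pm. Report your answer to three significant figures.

650 pm

With Z = 8 atoms per diamond cubic cell, a³ = Z·M/(N_A·ρ) = 8 × 118.7 / (6.022 × 10²³ × 5.730 g/cm³) = 2.752 × 10^-22 cm³.
a = (2.752 × 10^-22)^(1/3) = 6.505 × 10^-8 cm = 650 pm.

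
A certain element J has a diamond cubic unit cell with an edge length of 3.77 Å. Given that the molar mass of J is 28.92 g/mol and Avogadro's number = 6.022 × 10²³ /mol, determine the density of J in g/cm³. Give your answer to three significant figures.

7.17 g/cm³

A diamond cubic unit cell contains Z = 8 atoms.
Cell volume: a³ = (3.77 Å)³ = (3.770 × 10^-8 cm)³ = 5.358 × 10^-23 cm³.
ρ = Z·M/(N_A·a³) = 8 × 28.92 / (6.022 × 10²³ × 5.358 × 10^-23) = 7.170 g/cm³.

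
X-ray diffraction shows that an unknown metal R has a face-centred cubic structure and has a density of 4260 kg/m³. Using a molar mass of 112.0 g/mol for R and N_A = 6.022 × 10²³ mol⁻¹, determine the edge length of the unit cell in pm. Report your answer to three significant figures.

559 pm

With Z = 4 atoms per FCC cell, a³ = Z·M/(N_A·ρ) = 4 × 112.0 / (6.022 × 10²³ × 4.260 g/cm³) = 1.746 × 10^-22 cm³.
a = (1.746 × 10^-22)^(1/3) = 5.590 × 10^-8 cm = 559 pm.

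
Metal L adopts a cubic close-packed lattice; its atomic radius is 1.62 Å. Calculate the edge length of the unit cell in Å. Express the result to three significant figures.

4.58 Å

In an FCC lattice, atoms touch along the face diagonal, so √2·a = 4r.
a = 4r/√2 = 4 × 1.62 / 1.4142 = 4.58 Å.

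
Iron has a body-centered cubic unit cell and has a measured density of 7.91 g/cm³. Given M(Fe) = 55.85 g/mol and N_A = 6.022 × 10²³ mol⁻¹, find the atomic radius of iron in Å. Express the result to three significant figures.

1.24 Å

For a BCC cell (Z = 2), a³ = Z·M/(N_A·ρ) = 2 × 55.85 / (6.022 × 10²³ × 7.910) = 2.345 × 10^-23 cm³, so a = 2.862 × 10^-8 cm = 2.862 Å.
Atoms touch along the body diagonal, so √3·a = 4r, so r = 0.4330 × a = 1.24 Å.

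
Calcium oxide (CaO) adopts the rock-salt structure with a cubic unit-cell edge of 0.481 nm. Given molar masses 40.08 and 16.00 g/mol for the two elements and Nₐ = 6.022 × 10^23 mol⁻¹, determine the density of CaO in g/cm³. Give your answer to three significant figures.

The rock-salt structure contains Z = 4 formula units per cell; M(CaO) = 40.08 + 16.00 = 56.08 g/mol.
a³ = (4.810 × 10^-8 cm)³ = 1.113 × 10^-22 cm³.
ρ = 4 × 56.08 / (6.022 × 10²³ × 1.113 × 10^-22) = 3.347 g/cm³.

3.35 g/cm³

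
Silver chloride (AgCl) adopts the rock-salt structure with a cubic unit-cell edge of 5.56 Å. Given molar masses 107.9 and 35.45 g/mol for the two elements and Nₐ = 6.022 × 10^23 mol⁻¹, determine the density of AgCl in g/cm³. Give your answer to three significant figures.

5.54 g/cm³

The rock-salt structure contains Z = 4 formula units per cell; M(AgCl) = 107.9 + 35.45 = 143.35 g/mol.
a³ = (5.560 × 10^-8 cm)³ = 1.719 × 10^-22 cm³.
ρ = 4 × 143.35 / (6.022 × 10²³ × 1.719 × 10^-22) = 5.540 g/cm³.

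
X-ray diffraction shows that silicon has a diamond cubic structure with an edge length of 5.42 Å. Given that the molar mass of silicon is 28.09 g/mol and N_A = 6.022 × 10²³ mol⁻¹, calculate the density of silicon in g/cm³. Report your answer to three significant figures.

A diamond cubic unit cell contains Z = 8 atoms.
Cell volume: a³ = (5.42 Å)³ = (5.420 × 10^-8 cm)³ = 1.592 × 10^-22 cm³.
ρ = Z·M/(N_A·a³) = 8 × 28.09 / (6.022 × 10²³ × 1.592 × 10^-22) = 2.344 g/cm³.

2.34 g/cm³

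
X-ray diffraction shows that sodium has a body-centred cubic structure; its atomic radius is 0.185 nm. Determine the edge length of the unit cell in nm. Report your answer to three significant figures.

0.427 nm

In a BCC lattice, atoms touch along the body diagonal, so √3·a = 4r.
a = 4r/√3 = 4 × 0.185 / 1.7321 = 0.427 nm.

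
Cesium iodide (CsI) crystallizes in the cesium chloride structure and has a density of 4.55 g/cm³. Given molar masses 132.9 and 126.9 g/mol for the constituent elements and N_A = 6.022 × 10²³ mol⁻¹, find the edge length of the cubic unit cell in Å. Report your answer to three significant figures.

4.56 Å

M(CsI) = 259.8 g/mol; Z = 1 formula unit per cell.
a³ = Z·M/(N_A·ρ) = 1 × 259.8 / (6.022 × 10²³ × 4.55) = 9.482 × 10^-23 cm³, so a = 4.560 × 10^-8 cm = 4.56 Å.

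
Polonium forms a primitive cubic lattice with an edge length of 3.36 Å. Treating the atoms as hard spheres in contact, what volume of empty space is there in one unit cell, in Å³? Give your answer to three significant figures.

In a simple cubic lattice atoms touch along the cell edge, so a = 2r, so r = 0.5000a = 1.680 Å.
V_cell = a³ = 37.93 Å³; V_atoms = 1 × (4/3)πr³ = 19.86 Å³.
Empty space = 37.93 − 19.86 = 18.1 Å³.

18.1 Å³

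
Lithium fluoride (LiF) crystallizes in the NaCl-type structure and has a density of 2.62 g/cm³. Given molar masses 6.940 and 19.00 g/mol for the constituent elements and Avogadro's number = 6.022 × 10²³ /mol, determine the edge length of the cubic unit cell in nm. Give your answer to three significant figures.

0.404 nm

M(LiF) = 25.94 g/mol; Z = 4 formula units per cell.
a³ = Z·M/(N_A·ρ) = 4 × 25.94 / (6.022 × 10²³ × 2.62) = 6.576 × 10^-23 cm³, so a = 4.036 × 10^-8 cm = 0.404 nm.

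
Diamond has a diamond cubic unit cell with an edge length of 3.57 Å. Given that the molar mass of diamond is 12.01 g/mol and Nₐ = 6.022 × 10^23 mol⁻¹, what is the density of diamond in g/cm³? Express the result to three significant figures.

3.51 g/cm³

A diamond cubic unit cell contains Z = 8 atoms.
Cell volume: a³ = (3.57 Å)³ = (3.570 × 10^-8 cm)³ = 4.550 × 10^-23 cm³.
ρ = Z·M/(N_A·a³) = 8 × 12.01 / (6.022 × 10²³ × 4.550 × 10^-23) = 3.507 g/cm³.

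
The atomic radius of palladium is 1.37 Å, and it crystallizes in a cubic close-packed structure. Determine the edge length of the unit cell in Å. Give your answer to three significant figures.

In an FCC lattice, atoms touch along the face diagonal, so √2·a = 4r.
a = 4r/√2 = 4 × 1.37 / 1.4142 = 3.87 Å.

3.87 Å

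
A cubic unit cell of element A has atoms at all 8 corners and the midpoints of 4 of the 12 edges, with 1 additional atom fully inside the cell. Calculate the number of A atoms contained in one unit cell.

Corner atoms are shared by 8 cells (1/8 each), edge atoms by 4 (1/4 each), interior atoms are unshared.
Net atoms = 8 × 1/8 + 4 × 1/4 + 1 = 1 + 1 + 1 = 3.

3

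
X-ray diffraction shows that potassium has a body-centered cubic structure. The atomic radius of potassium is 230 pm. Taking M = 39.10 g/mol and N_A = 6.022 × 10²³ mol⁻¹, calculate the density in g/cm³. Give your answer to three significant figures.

In a BCC lattice, atoms touch along the body diagonal, so √3·a = 4r, giving a = 531.2 pm = 5.312 × 10^-8 cm.
With Z = 2, ρ = Z·M/(N_A·a³) = 2 × 39.10 / (6.022 × 10²³ × 1.499 × 10^-22) = 0.8665 g/cm³.

0.867 g/cm³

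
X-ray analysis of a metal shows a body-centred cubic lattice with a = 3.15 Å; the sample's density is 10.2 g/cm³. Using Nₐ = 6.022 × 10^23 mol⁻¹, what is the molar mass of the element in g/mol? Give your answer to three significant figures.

96.0 g/mol

A BCC cell has Z = 2 atoms; a = 3.150 × 10^-8 cm.
M = ρ·N_A·a³/Z = 10.2 × 6.022 × 10²³ × 3.126 × 10^-23 / 2 = 96.0 g/mol.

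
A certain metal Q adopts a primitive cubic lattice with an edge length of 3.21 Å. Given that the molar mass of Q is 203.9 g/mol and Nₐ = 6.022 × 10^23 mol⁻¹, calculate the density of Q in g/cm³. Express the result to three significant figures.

10.2 g/cm³

A simple cubic unit cell contains Z = 1 atom.
Cell volume: a³ = (3.21 Å)³ = (3.210 × 10^-8 cm)³ = 3.308 × 10^-23 cm³.
ρ = Z·M/(N_A·a³) = 1 × 203.9 / (6.022 × 10²³ × 3.308 × 10^-23) = 10.24 g/cm³.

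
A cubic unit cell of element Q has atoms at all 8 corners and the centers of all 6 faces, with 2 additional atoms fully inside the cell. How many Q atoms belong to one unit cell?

Corner atoms are shared by 8 cells (1/8 each), face atoms by 2 (1/2 each), interior atoms are unshared.
Net atoms = 8 × 1/8 + 6 × 1/2 + 2 = 1 + 3 + 2 = 6.

6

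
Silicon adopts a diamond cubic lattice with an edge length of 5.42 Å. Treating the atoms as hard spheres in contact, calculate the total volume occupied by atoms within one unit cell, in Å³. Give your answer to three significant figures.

In a diamond cubic lattice nearest neighbors lie along the body diagonal with √3·a = 8r, so r = 0.2165a = 1.173 Å.
V_atoms = Z × (4/3)πr³ = 8 × (4/3)π × (1.173)³ = 54.1 Å³.

54.1 Å³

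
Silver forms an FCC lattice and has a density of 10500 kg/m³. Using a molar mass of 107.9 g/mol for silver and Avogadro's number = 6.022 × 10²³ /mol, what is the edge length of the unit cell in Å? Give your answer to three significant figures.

With Z = 4 atoms per FCC cell, a³ = Z·M/(N_A·ρ) = 4 × 107.9 / (6.022 × 10²³ × 10.50 g/cm³) = 6.826 × 10^-23 cm³.
a = (6.826 × 10^-23)^(1/3) = 4.087 × 10^-8 cm = 4.09 Å.

4.09 Å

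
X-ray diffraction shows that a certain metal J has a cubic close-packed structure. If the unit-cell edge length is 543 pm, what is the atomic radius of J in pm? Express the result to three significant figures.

In an FCC lattice, atoms touch along the face diagonal, so √2·a = 4r.
r = √2·a/4 = 1.4142 × 543 / 4 = 192 pm.

192 pm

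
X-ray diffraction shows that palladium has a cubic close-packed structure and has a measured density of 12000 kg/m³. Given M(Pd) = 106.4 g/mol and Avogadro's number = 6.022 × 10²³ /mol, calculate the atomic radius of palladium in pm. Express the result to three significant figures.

138 pm

For an FCC cell (Z = 4), a³ = Z·M/(N_A·ρ) = 4 × 106.4 / (6.022 × 10²³ × 12.00) = 5.890 × 10^-23 cm³, so a = 3.891 × 10^-8 cm = 389.1 pm.
Atoms touch along the face diagonal, so √2·a = 4r, so r = 0.3536 × a = 138 pm.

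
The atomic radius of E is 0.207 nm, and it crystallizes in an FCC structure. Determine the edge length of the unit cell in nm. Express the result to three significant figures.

In an FCC lattice, atoms touch along the face diagonal, so √2·a = 4r.
a = 4r/√2 = 4 × 0.207 / 1.4142 = 0.585 nm.

0.585 nm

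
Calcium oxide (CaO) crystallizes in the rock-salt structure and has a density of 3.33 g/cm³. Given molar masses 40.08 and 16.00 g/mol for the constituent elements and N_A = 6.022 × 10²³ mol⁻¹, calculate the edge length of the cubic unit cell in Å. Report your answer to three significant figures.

M(CaO) = 56.08 g/mol; Z = 4 formula units per cell.
a³ = Z·M/(N_A·ρ) = 4 × 56.08 / (6.022 × 10²³ × 3.33) = 1.119 × 10^-22 cm³, so a = 4.818 × 10^-8 cm = 4.82 Å.

4.82 Å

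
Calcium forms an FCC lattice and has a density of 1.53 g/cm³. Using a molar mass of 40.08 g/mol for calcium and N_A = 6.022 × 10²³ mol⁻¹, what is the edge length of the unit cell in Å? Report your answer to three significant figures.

5.58 Å

With Z = 4 atoms per FCC cell, a³ = Z·M/(N_A·ρ) = 4 × 40.08 / (6.022 × 10²³ × 1.530 g/cm³) = 1.740 × 10^-22 cm³.
a = (1.740 × 10^-22)^(1/3) = 5.583 × 10^-8 cm = 5.58 Å.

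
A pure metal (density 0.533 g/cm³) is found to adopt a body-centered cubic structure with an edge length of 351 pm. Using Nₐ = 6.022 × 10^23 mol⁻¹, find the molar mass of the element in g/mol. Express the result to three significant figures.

6.94 g/mol

A BCC cell has Z = 2 atoms; a = 3.510 × 10^-8 cm.
M = ρ·N_A·a³/Z = 0.533 × 6.022 × 10²³ × 4.324 × 10^-23 / 2 = 6.94 g/mol.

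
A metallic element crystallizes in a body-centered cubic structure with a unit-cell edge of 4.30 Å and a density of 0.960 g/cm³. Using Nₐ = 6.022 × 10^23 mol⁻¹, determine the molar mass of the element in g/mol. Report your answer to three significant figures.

A BCC cell has Z = 2 atoms; a = 4.300 × 10^-8 cm.
M = ρ·N_A·a³/Z = 0.960 × 6.022 × 10²³ × 7.951 × 10^-23 / 2 = 23.0 g/mol.

23.0 g/mol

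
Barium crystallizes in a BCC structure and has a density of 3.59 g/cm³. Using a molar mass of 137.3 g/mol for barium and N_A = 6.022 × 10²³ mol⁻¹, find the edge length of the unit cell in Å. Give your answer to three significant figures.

With Z = 2 atoms per BCC cell, a³ = Z·M/(N_A·ρ) = 2 × 137.3 / (6.022 × 10²³ × 3.590 g/cm³) = 1.270 × 10^-22 cm³.
a = (1.270 × 10^-22)^(1/3) = 5.027 × 10^-8 cm = 5.03 Å.

5.03 Å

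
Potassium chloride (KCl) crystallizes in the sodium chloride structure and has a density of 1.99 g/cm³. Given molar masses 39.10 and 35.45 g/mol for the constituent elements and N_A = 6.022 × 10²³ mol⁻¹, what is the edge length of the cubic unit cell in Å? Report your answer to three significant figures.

M(KCl) = 74.55 g/mol; Z = 4 formula units per cell.
a³ = Z·M/(N_A·ρ) = 4 × 74.55 / (6.022 × 10²³ × 1.99) = 2.488 × 10^-22 cm³, so a = 6.290 × 10^-8 cm = 6.29 Å.

6.29 Å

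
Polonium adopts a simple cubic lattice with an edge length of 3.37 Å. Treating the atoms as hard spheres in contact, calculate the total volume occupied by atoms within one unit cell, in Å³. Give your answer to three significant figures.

20.0 Å³

In a simple cubic lattice atoms touch along the cell edge, so a = 2r, so r = 0.5000a = 1.685 Å.
V_atoms = Z × (4/3)πr³ = 1 × (4/3)π × (1.685)³ = 20.0 Å³.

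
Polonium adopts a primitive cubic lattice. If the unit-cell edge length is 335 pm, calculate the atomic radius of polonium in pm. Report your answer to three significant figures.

In a simple cubic lattice, atoms touch along the cell edge, so a = 2r.
r = a/2 = 335/2 = 168 pm.

168 pm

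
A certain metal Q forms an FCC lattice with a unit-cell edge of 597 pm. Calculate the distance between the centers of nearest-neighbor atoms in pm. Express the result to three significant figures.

422 pm

In an FCC structure, atoms touch along the face diagonal, so √2·a = 4r; the nearest-neighbor distance equals 2r = 0.7071·a.
d = 0.7071 × 597 = 422 pm.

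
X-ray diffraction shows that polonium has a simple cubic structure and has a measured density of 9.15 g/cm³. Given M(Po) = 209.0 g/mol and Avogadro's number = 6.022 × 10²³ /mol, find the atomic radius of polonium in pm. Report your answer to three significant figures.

168 pm

For a simple cubic cell (Z = 1), a³ = Z·M/(N_A·ρ) = 1 × 209.0 / (6.022 × 10²³ × 9.150) = 3.793 × 10^-23 cm³, so a = 3.360 × 10^-8 cm = 336.0 pm.
Atoms touch along the cell edge, so a = 2r, so r = 0.5000 × a = 168 pm.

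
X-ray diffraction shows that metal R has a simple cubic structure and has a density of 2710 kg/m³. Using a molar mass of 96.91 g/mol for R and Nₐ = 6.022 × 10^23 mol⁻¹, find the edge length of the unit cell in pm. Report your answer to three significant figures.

390 pm

With Z = 1 atom per simple cubic cell, a³ = Z·M/(N_A·ρ) = 1 × 96.91 / (6.022 × 10²³ × 2.710 g/cm³) = 5.938 × 10^-23 cm³.
a = (5.938 × 10^-23)^(1/3) = 3.901 × 10^-8 cm = 390 pm.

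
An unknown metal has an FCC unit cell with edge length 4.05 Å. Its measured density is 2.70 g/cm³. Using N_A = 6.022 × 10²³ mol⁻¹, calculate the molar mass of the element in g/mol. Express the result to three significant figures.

27.0 g/mol

An FCC cell has Z = 4 atoms; a = 4.050 × 10^-8 cm.
M = ρ·N_A·a³/Z = 2.70 × 6.022 × 10²³ × 6.643 × 10^-23 / 4 = 27.0 g/mol.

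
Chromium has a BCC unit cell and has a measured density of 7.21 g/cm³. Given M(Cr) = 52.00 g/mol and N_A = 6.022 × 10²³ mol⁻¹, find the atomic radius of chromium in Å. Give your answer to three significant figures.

1.25 Å

For a BCC cell (Z = 2), a³ = Z·M/(N_A·ρ) = 2 × 52.00 / (6.022 × 10²³ × 7.210) = 2.395 × 10^-23 cm³, so a = 2.883 × 10^-8 cm = 2.883 Å.
Atoms touch along the body diagonal, so √3·a = 4r, so r = 0.4330 × a = 1.25 Å.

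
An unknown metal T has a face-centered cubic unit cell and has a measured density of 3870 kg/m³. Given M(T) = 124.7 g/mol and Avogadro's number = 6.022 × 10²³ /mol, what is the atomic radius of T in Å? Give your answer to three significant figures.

For an FCC cell (Z = 4), a³ = Z·M/(N_A·ρ) = 4 × 124.7 / (6.022 × 10²³ × 3.870) = 2.140 × 10^-22 cm³, so a = 5.982 × 10^-8 cm = 5.982 Å.
Atoms touch along the face diagonal, so √2·a = 4r, so r = 0.3536 × a = 2.11 Å.

2.11 Å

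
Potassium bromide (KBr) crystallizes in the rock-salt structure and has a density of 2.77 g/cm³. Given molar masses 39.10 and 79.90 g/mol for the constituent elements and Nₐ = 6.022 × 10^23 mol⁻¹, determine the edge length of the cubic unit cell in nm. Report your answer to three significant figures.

M(KBr) = 119.0 g/mol; Z = 4 formula units per cell.
a³ = Z·M/(N_A·ρ) = 4 × 119.0 / (6.022 × 10²³ × 2.77) = 2.854 × 10^-22 cm³, so a = 6.584 × 10^-8 cm = 0.658 nm.

0.658 nm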